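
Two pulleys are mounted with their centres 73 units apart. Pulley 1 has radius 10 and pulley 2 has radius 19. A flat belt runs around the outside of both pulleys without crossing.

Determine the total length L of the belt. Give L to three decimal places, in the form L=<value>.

open belt: β = asin((r2−r1)/C) = asin(9/73) = 7.0819°
wrap1 = π − 2β = 165.8362°
wrap2 = π + 2β = 194.1638°
tangent length = C·cosβ = 72.4431
L = r1·wrap1 + r2·wrap2 + 2·C·cosβ = 10·2.8944 + 19·3.3888 + 2·72.4431 = 238.2172

L=238.217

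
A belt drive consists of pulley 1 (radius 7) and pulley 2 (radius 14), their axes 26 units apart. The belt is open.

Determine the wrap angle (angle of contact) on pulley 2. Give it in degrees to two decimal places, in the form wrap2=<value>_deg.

open belt: β = asin((r2−r1)/C) = asin(7/26) = 15.6185°
wrap1 = π − 2β = 148.7630°
wrap2 = π + 2β = 211.2370°

wrap2=211.24_deg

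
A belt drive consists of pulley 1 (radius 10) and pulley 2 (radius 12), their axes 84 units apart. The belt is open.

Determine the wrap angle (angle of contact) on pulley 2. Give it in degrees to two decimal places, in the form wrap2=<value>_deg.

wrap2=182.73_deg

open belt: β = asin((r2−r1)/C) = asin(2/84) = 1.3643°
wrap1 = π − 2β = 177.2714°
wrap2 = π + 2β = 182.7286°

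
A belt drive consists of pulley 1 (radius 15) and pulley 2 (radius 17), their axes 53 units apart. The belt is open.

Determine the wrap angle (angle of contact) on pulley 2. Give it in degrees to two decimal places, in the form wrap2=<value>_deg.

open belt: β = asin((r2−r1)/C) = asin(2/53) = 2.1626°
wrap1 = π − 2β = 175.6748°
wrap2 = π + 2β = 184.3252°

wrap2=184.33_deg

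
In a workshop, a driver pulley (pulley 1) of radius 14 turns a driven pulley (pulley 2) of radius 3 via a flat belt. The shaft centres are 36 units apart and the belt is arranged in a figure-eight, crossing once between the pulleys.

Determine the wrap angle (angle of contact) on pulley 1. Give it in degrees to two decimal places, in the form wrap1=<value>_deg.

wrap1=236.36_deg

crossed belt: β = asin((r1+r2)/C) = asin(17/36) = 28.1786°
wrap1 = wrap2 = π + 2β = 236.3573°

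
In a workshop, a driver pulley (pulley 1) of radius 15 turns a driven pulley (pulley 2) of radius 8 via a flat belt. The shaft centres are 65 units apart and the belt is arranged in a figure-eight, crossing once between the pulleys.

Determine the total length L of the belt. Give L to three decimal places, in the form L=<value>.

L=210.483

crossed belt: β = asin((r1+r2)/C) = asin(23/65) = 20.7227°
wrap1 = wrap2 = π + 2β = 221.4455°
tangent length = C·cosβ = 60.7947
L = (r1+r2)·wrap + 2·C·cosβ = 23·3.8650 + 2·60.7947 = 210.4834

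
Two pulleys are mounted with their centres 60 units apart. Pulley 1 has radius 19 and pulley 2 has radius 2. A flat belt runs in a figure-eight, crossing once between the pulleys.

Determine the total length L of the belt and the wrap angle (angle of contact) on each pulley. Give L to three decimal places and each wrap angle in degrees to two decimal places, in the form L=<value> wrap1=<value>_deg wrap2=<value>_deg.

crossed belt: β = asin((r1+r2)/C) = asin(21/60) = 20.4873°
wrap1 = wrap2 = π + 2β = 220.9746°
tangent length = C·cosβ = 56.2050
L = (r1+r2)·wrap + 2·C·cosβ = 21·3.8567 + 2·56.2050 = 193.4014

L=193.401 wrap1=220.97_deg wrap2=220.97_deg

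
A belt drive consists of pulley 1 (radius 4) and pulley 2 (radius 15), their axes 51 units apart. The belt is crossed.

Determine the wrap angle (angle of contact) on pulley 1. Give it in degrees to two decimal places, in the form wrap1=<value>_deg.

wrap1=223.75_deg

crossed belt: β = asin((r1+r2)/C) = asin(19/51) = 21.8729°
wrap1 = wrap2 = π + 2β = 223.7458°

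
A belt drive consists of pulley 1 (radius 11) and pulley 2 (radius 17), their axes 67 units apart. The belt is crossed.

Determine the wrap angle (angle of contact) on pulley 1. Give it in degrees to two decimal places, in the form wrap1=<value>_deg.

wrap1=229.41_deg

crossed belt: β = asin((r1+r2)/C) = asin(28/67) = 24.7027°
wrap1 = wrap2 = π + 2β = 229.4055°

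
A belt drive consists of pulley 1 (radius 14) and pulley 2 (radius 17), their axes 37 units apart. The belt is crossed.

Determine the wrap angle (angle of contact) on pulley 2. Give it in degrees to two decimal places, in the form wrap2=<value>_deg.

crossed belt: β = asin((r1+r2)/C) = asin(31/37) = 56.9125°
wrap1 = wrap2 = π + 2β = 293.8250°

wrap2=293.83_deg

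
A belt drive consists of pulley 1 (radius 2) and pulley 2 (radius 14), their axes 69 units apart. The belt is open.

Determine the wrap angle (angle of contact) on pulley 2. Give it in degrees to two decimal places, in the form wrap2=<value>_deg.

wrap2=200.03_deg

open belt: β = asin((r2−r1)/C) = asin(12/69) = 10.0154°
wrap1 = π − 2β = 159.9692°
wrap2 = π + 2β = 200.0308°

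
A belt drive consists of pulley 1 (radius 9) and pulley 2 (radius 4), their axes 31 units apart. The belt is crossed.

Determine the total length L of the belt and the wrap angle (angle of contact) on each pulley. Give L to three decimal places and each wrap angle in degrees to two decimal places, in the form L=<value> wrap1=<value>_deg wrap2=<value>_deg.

crossed belt: β = asin((r1+r2)/C) = asin(13/31) = 24.7939°
wrap1 = wrap2 = π + 2β = 229.5877°
tangent length = C·cosβ = 28.1425
L = (r1+r2)·wrap + 2·C·cosβ = 13·4.0071 + 2·28.1425 = 108.3768

L=108.377 wrap1=229.59_deg wrap2=229.59_deg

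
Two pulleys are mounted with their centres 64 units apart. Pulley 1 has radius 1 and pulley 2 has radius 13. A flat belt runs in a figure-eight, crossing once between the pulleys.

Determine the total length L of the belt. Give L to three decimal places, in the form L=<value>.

L=175.057

crossed belt: β = asin((r1+r2)/C) = asin(14/64) = 12.6356°
wrap1 = wrap2 = π + 2β = 205.2713°
tangent length = C·cosβ = 62.4500
L = (r1+r2)·wrap + 2·C·cosβ = 14·3.5827 + 2·62.4500 = 175.0572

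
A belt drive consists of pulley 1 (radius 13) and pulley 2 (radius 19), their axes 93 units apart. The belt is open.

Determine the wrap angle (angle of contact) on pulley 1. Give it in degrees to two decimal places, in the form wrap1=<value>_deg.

wrap1=172.60_deg

open belt: β = asin((r2−r1)/C) = asin(6/93) = 3.6991°
wrap1 = π − 2β = 172.6019°
wrap2 = π + 2β = 187.3981°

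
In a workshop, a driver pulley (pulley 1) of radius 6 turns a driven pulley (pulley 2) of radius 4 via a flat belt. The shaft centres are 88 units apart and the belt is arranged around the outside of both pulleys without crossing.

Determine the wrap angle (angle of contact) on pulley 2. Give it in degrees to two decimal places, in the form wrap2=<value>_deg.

wrap2=177.40_deg

open belt: β = asin((r2−r1)/C) = asin(-2/88) = -1.3023°
wrap1 = π − 2β = 182.6046°
wrap2 = π + 2β = 177.3954°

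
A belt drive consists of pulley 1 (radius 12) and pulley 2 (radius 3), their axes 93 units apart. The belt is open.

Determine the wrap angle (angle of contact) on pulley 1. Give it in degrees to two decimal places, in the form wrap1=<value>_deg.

wrap1=191.11_deg

open belt: β = asin((r2−r1)/C) = asin(-9/93) = -5.5534°
wrap1 = π − 2β = 191.1069°
wrap2 = π + 2β = 168.8931°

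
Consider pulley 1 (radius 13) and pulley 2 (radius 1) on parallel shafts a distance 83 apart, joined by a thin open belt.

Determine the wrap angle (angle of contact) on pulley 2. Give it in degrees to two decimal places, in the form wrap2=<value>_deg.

open belt: β = asin((r2−r1)/C) = asin(-12/83) = -8.3129°
wrap1 = π − 2β = 196.6257°
wrap2 = π + 2β = 163.3743°

wrap2=163.37_deg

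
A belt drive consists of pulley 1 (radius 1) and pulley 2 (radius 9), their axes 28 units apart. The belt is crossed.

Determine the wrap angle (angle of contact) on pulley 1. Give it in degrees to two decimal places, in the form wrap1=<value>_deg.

crossed belt: β = asin((r1+r2)/C) = asin(10/28) = 20.9248°
wrap1 = wrap2 = π + 2β = 221.8497°

wrap1=221.85_deg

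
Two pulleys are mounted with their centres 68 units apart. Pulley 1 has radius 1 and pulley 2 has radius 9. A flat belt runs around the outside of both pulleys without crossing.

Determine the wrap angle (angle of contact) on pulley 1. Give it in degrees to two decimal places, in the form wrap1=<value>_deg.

wrap1=166.49_deg

open belt: β = asin((r2−r1)/C) = asin(8/68) = 6.7563°
wrap1 = π − 2β = 166.4873°
wrap2 = π + 2β = 193.5127°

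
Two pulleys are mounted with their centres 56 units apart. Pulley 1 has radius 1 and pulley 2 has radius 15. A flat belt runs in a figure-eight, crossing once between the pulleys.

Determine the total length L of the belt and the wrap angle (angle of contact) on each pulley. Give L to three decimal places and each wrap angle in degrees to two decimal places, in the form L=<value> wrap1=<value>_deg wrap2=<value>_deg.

L=166.869 wrap1=213.20_deg wrap2=213.20_deg

crossed belt: β = asin((r1+r2)/C) = asin(16/56) = 16.6015°
wrap1 = wrap2 = π + 2β = 213.2031°
tangent length = C·cosβ = 53.6656
L = (r1+r2)·wrap + 2·C·cosβ = 16·3.7211 + 2·53.6656 = 166.8688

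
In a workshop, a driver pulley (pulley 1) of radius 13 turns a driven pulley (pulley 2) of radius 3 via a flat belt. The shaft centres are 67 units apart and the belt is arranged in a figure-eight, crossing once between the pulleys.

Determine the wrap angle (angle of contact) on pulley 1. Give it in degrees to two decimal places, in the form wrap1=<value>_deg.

crossed belt: β = asin((r1+r2)/C) = asin(16/67) = 13.8161°
wrap1 = wrap2 = π + 2β = 207.6322°

wrap1=207.63_deg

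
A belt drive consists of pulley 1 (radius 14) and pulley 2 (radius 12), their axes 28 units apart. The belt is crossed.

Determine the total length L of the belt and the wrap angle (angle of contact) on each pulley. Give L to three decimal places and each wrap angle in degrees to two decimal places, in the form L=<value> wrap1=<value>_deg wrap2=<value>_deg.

L=164.374 wrap1=316.43_deg wrap2=316.43_deg

crossed belt: β = asin((r1+r2)/C) = asin(26/28) = 68.2132°
wrap1 = wrap2 = π + 2β = 316.4264°
tangent length = C·cosβ = 10.3923
L = (r1+r2)·wrap + 2·C·cosβ = 26·5.5227 + 2·10.3923 = 164.3744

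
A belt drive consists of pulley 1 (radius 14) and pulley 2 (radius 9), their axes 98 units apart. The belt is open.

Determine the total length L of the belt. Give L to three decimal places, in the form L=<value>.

L=268.512

open belt: β = asin((r2−r1)/C) = asin(-5/98) = -2.9245°
wrap1 = π − 2β = 185.8490°
wrap2 = π + 2β = 174.1510°
tangent length = C·cosβ = 97.8724
L = r1·wrap1 + r2·wrap2 + 2·C·cosβ = 14·3.2437 + 9·3.0395 + 2·97.8724 = 268.5118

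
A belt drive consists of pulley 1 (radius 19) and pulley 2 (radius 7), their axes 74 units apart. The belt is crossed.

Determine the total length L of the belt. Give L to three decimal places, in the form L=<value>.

L=238.914

crossed belt: β = asin((r1+r2)/C) = asin(26/74) = 20.5700°
wrap1 = wrap2 = π + 2β = 221.1400°
tangent length = C·cosβ = 69.2820
L = (r1+r2)·wrap + 2·C·cosβ = 26·3.8596 + 2·69.2820 = 238.9142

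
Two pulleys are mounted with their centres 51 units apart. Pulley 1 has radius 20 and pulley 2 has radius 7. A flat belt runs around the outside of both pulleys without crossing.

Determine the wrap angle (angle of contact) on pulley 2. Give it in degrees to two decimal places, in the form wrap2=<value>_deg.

open belt: β = asin((r2−r1)/C) = asin(-13/51) = -14.7678°
wrap1 = π − 2β = 209.5356°
wrap2 = π + 2β = 150.4644°

wrap2=150.46_deg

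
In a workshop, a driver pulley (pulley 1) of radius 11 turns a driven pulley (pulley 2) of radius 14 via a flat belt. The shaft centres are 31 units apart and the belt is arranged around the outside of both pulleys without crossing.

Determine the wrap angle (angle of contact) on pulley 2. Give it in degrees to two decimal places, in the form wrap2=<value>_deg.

open belt: β = asin((r2−r1)/C) = asin(3/31) = 5.5534°
wrap1 = π − 2β = 168.8931°
wrap2 = π + 2β = 191.1069°

wrap2=191.11_deg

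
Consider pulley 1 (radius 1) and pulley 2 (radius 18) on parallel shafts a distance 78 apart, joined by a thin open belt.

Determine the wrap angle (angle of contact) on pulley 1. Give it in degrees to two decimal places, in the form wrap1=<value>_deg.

open belt: β = asin((r2−r1)/C) = asin(17/78) = 12.5886°
wrap1 = π − 2β = 154.8228°
wrap2 = π + 2β = 205.1772°

wrap1=154.82_deg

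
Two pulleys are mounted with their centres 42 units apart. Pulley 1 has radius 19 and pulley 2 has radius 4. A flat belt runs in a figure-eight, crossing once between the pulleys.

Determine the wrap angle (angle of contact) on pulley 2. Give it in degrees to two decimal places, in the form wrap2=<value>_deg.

crossed belt: β = asin((r1+r2)/C) = asin(23/42) = 33.2038°
wrap1 = wrap2 = π + 2β = 246.4076°

wrap2=246.41_deg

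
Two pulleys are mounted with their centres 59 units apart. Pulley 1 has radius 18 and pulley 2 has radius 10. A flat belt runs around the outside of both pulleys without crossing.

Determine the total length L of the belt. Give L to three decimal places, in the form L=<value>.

open belt: β = asin((r2−r1)/C) = asin(-8/59) = -7.7929°
wrap1 = π − 2β = 195.5858°
wrap2 = π + 2β = 164.4142°
tangent length = C·cosβ = 58.4551
L = r1·wrap1 + r2·wrap2 + 2·C·cosβ = 18·3.4136 + 10·2.8696 + 2·58.4551 = 207.0510

L=207.051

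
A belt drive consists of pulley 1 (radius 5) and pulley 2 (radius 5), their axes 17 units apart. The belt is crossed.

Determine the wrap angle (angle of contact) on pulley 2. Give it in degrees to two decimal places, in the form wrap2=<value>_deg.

crossed belt: β = asin((r1+r2)/C) = asin(10/17) = 36.0319°
wrap1 = wrap2 = π + 2β = 252.0638°

wrap2=252.06_deg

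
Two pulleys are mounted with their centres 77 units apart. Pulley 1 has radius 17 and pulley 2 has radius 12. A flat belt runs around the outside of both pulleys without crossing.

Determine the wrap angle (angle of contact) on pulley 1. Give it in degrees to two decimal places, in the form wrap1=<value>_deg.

wrap1=187.45_deg

open belt: β = asin((r2−r1)/C) = asin(-5/77) = -3.7231°
wrap1 = π − 2β = 187.4462°
wrap2 = π + 2β = 172.5538°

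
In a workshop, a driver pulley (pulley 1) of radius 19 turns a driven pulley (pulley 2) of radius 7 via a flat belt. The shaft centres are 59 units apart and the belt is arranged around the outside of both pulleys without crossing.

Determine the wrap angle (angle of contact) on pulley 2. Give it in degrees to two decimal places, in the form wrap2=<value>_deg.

open belt: β = asin((r2−r1)/C) = asin(-12/59) = -11.7353°
wrap1 = π − 2β = 203.4705°
wrap2 = π + 2β = 156.5295°

wrap2=156.53_deg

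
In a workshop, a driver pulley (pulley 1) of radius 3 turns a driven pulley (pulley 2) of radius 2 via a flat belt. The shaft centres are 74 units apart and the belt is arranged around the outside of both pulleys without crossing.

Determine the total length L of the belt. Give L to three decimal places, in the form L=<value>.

L=163.721

open belt: β = asin((r2−r1)/C) = asin(-1/74) = -0.7743°
wrap1 = π − 2β = 181.5486°
wrap2 = π + 2β = 178.4514°
tangent length = C·cosβ = 73.9932
L = r1·wrap1 + r2·wrap2 + 2·C·cosβ = 3·3.1686 + 2·3.1146 + 2·73.9932 = 163.7215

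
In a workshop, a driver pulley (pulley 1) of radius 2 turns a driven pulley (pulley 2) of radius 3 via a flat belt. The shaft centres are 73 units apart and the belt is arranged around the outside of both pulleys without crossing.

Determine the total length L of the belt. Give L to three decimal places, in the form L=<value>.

L=161.722

open belt: β = asin((r2−r1)/C) = asin(1/73) = 0.7849°
wrap1 = π − 2β = 178.4302°
wrap2 = π + 2β = 181.5698°
tangent length = C·cosβ = 72.9932
L = r1·wrap1 + r2·wrap2 + 2·C·cosβ = 2·3.1142 + 3·3.1690 + 2·72.9932 = 161.7217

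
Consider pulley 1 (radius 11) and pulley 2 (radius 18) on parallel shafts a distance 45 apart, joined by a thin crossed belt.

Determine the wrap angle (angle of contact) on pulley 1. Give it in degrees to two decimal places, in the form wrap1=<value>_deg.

crossed belt: β = asin((r1+r2)/C) = asin(29/45) = 40.1240°
wrap1 = wrap2 = π + 2β = 260.2481°

wrap1=260.25_deg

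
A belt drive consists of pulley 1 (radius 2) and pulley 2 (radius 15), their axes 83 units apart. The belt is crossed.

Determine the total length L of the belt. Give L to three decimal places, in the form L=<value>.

L=222.901

crossed belt: β = asin((r1+r2)/C) = asin(17/83) = 11.8189°
wrap1 = wrap2 = π + 2β = 203.6378°
tangent length = C·cosβ = 81.2404
L = (r1+r2)·wrap + 2·C·cosβ = 17·3.5542 + 2·81.2404 = 222.9013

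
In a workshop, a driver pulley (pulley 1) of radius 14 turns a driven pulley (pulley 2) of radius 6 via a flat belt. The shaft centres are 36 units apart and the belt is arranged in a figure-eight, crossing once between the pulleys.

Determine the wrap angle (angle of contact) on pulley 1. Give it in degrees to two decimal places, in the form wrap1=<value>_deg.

crossed belt: β = asin((r1+r2)/C) = asin(20/36) = 33.7490°
wrap1 = wrap2 = π + 2β = 247.4980°

wrap1=247.50_deg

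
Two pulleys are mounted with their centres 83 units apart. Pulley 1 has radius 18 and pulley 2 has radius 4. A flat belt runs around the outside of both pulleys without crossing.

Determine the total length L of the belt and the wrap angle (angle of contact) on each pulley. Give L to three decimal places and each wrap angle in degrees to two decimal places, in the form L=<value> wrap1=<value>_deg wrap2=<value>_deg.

open belt: β = asin((r2−r1)/C) = asin(-14/83) = -9.7108°
wrap1 = π − 2β = 199.4215°
wrap2 = π + 2β = 160.5785°
tangent length = C·cosβ = 81.8108
L = r1·wrap1 + r2·wrap2 + 2·C·cosβ = 18·3.4806 + 4·2.8026 + 2·81.8108 = 237.4821

L=237.482 wrap1=199.42_deg wrap2=160.58_deg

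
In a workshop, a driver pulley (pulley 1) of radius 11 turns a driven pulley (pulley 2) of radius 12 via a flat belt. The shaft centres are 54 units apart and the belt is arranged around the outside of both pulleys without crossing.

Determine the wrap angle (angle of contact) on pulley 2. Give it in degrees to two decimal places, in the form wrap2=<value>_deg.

wrap2=182.12_deg

open belt: β = asin((r2−r1)/C) = asin(1/54) = 1.0611°
wrap1 = π − 2β = 177.8778°
wrap2 = π + 2β = 182.1222°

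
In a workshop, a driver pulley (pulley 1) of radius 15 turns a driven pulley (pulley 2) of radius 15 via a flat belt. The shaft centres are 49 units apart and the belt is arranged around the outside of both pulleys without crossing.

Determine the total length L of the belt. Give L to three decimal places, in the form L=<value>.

open belt: β = asin((r2−r1)/C) = asin(0/49) = 0.0000°
wrap1 = π − 2β = 180.0000°
wrap2 = π + 2β = 180.0000°
tangent length = C·cosβ = 49.0000
L = r1·wrap1 + r2·wrap2 + 2·C·cosβ = 15·3.1416 + 15·3.1416 + 2·49.0000 = 192.2478

L=192.248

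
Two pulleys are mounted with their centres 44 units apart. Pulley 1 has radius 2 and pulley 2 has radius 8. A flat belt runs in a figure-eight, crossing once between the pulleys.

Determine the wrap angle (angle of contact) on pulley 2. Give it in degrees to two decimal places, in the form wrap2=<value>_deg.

crossed belt: β = asin((r1+r2)/C) = asin(10/44) = 13.1366°
wrap1 = wrap2 = π + 2β = 206.2731°

wrap2=206.27_deg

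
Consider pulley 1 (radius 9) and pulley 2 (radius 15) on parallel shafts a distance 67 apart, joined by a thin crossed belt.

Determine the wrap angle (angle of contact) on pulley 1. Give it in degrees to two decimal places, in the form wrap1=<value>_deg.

wrap1=221.98_deg

crossed belt: β = asin((r1+r2)/C) = asin(24/67) = 20.9902°
wrap1 = wrap2 = π + 2β = 221.9805°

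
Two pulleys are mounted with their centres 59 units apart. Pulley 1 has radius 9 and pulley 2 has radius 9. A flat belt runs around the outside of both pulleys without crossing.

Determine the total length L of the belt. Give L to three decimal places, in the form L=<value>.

L=174.549

open belt: β = asin((r2−r1)/C) = asin(0/59) = 0.0000°
wrap1 = π − 2β = 180.0000°
wrap2 = π + 2β = 180.0000°
tangent length = C·cosβ = 59.0000
L = r1·wrap1 + r2·wrap2 + 2·C·cosβ = 9·3.1416 + 9·3.1416 + 2·59.0000 = 174.5487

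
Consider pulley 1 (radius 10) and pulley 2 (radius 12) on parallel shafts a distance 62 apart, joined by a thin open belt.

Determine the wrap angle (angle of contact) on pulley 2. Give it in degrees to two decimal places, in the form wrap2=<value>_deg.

wrap2=183.70_deg

open belt: β = asin((r2−r1)/C) = asin(2/62) = 1.8486°
wrap1 = π − 2β = 176.3029°
wrap2 = π + 2β = 183.6971°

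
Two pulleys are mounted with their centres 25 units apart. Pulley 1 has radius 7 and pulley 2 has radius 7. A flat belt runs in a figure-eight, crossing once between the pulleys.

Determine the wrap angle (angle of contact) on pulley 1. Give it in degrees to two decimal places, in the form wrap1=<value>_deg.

crossed belt: β = asin((r1+r2)/C) = asin(14/25) = 34.0558°
wrap1 = wrap2 = π + 2β = 248.1116°

wrap1=248.11_deg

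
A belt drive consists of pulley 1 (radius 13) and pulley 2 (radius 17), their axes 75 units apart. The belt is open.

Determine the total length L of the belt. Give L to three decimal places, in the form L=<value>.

L=244.461

open belt: β = asin((r2−r1)/C) = asin(4/75) = 3.0572°
wrap1 = π − 2β = 173.8855°
wrap2 = π + 2β = 186.1145°
tangent length = C·cosβ = 74.8933
L = r1·wrap1 + r2·wrap2 + 2·C·cosβ = 13·3.0349 + 17·3.2483 + 2·74.8933 = 244.4612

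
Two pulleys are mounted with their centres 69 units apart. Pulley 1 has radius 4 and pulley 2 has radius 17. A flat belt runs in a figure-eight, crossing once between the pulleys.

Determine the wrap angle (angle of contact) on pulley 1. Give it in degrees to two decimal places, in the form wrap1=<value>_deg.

crossed belt: β = asin((r1+r2)/C) = asin(21/69) = 17.7189°
wrap1 = wrap2 = π + 2β = 215.4379°

wrap1=215.44_deg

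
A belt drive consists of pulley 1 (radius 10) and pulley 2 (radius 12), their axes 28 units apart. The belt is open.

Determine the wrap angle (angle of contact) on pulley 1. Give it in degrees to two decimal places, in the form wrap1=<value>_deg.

wrap1=171.81_deg

open belt: β = asin((r2−r1)/C) = asin(2/28) = 4.0960°
wrap1 = π − 2β = 171.8079°
wrap2 = π + 2β = 188.1921°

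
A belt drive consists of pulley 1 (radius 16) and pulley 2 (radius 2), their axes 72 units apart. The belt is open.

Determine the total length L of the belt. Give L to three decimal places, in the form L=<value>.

L=203.280

open belt: β = asin((r2−r1)/C) = asin(-14/72) = -11.2123°
wrap1 = π − 2β = 202.4245°
wrap2 = π + 2β = 157.5755°
tangent length = C·cosβ = 70.6258
L = r1·wrap1 + r2·wrap2 + 2·C·cosβ = 16·3.5330 + 2·2.7502 + 2·70.6258 = 203.2796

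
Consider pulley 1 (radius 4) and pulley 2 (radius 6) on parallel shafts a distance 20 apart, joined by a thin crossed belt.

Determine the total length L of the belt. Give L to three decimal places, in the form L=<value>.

L=76.529

crossed belt: β = asin((r1+r2)/C) = asin(10/20) = 30.0000°
wrap1 = wrap2 = π + 2β = 240.0000°
tangent length = C·cosβ = 17.3205
L = (r1+r2)·wrap + 2·C·cosβ = 10·4.1888 + 2·17.3205 = 76.5289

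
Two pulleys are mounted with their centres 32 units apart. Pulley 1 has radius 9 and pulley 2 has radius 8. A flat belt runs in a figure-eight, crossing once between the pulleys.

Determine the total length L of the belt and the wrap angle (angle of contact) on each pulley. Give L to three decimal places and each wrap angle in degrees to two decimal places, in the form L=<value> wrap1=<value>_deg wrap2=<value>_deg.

L=126.671 wrap1=244.18_deg wrap2=244.18_deg

crossed belt: β = asin((r1+r2)/C) = asin(17/32) = 32.0900°
wrap1 = wrap2 = π + 2β = 244.1799°
tangent length = C·cosβ = 27.1109
L = (r1+r2)·wrap + 2·C·cosβ = 17·4.2617 + 2·27.1109 = 126.6714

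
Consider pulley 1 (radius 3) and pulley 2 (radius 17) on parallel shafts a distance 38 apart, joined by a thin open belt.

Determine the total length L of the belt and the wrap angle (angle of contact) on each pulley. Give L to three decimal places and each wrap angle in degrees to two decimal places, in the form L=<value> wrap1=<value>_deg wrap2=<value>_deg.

open belt: β = asin((r2−r1)/C) = asin(14/38) = 21.6183°
wrap1 = π − 2β = 136.7635°
wrap2 = π + 2β = 223.2365°
tangent length = C·cosβ = 35.3270
L = r1·wrap1 + r2·wrap2 + 2·C·cosβ = 3·2.3870 + 17·3.8962 + 2·35.3270 = 144.0506

L=144.051 wrap1=136.76_deg wrap2=223.24_deg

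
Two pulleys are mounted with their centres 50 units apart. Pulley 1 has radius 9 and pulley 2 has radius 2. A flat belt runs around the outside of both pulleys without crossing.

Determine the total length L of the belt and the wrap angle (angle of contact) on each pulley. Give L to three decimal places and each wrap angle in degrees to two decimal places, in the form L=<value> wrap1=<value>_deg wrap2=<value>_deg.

open belt: β = asin((r2−r1)/C) = asin(-7/50) = -8.0478°
wrap1 = π − 2β = 196.0957°
wrap2 = π + 2β = 163.9043°
tangent length = C·cosβ = 49.5076
L = r1·wrap1 + r2·wrap2 + 2·C·cosβ = 9·3.4225 + 2·2.8607 + 2·49.5076 = 135.5391

L=135.539 wrap1=196.10_deg wrap2=163.90_deg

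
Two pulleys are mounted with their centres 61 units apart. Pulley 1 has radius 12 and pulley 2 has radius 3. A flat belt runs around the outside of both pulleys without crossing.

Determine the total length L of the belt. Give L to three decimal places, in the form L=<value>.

L=170.454

open belt: β = asin((r2−r1)/C) = asin(-9/61) = -8.4844°
wrap1 = π − 2β = 196.9689°
wrap2 = π + 2β = 163.0311°
tangent length = C·cosβ = 60.3324
L = r1·wrap1 + r2·wrap2 + 2·C·cosβ = 12·3.4378 + 3·2.8454 + 2·60.3324 = 170.4542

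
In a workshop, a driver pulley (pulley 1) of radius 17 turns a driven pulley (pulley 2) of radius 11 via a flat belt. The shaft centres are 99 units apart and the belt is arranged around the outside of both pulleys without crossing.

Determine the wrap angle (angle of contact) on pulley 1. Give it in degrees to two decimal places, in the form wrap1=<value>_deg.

wrap1=186.95_deg

open belt: β = asin((r2−r1)/C) = asin(-6/99) = -3.4746°
wrap1 = π − 2β = 186.9492°
wrap2 = π + 2β = 173.0508°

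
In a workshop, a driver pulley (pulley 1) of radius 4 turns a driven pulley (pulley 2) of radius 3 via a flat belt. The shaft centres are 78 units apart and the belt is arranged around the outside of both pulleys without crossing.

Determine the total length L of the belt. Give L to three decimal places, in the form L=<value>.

open belt: β = asin((r2−r1)/C) = asin(-1/78) = -0.7346°
wrap1 = π − 2β = 181.4692°
wrap2 = π + 2β = 178.5308°
tangent length = C·cosβ = 77.9936
L = r1·wrap1 + r2·wrap2 + 2·C·cosβ = 4·3.1672 + 3·3.1160 + 2·77.9936 = 178.0040

L=178.004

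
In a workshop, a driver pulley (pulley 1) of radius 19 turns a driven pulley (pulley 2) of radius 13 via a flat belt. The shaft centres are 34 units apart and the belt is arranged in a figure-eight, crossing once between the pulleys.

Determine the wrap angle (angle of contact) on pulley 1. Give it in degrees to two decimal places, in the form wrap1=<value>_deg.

crossed belt: β = asin((r1+r2)/C) = asin(32/34) = 70.2501°
wrap1 = wrap2 = π + 2β = 320.5002°

wrap1=320.50_deg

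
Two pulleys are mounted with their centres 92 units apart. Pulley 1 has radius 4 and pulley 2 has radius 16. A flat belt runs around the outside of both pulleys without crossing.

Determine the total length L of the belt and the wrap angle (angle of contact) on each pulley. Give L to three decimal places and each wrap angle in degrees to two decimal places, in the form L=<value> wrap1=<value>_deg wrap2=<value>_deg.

L=248.399 wrap1=165.01_deg wrap2=194.99_deg

open belt: β = asin((r2−r1)/C) = asin(12/92) = 7.4947°
wrap1 = π − 2β = 165.0106°
wrap2 = π + 2β = 194.9894°
tangent length = C·cosβ = 91.2140
L = r1·wrap1 + r2·wrap2 + 2·C·cosβ = 4·2.8800 + 16·3.4032 + 2·91.2140 = 248.3993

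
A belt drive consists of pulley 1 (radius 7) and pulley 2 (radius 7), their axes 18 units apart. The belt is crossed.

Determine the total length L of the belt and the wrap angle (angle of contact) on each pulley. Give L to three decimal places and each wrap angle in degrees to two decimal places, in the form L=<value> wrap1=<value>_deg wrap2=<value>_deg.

crossed belt: β = asin((r1+r2)/C) = asin(14/18) = 51.0576°
wrap1 = wrap2 = π + 2β = 282.1151°
tangent length = C·cosβ = 11.3137
L = (r1+r2)·wrap + 2·C·cosβ = 14·4.9238 + 2·11.3137 = 91.5611

L=91.561 wrap1=282.12_deg wrap2=282.12_deg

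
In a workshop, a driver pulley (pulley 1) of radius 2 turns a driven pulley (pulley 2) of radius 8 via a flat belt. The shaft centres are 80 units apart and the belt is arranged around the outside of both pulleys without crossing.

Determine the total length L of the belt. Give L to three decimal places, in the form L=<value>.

open belt: β = asin((r2−r1)/C) = asin(6/80) = 4.3012°
wrap1 = π − 2β = 171.3976°
wrap2 = π + 2β = 188.6024°
tangent length = C·cosβ = 79.7747
L = r1·wrap1 + r2·wrap2 + 2·C·cosβ = 2·2.9915 + 8·3.2917 + 2·79.7747 = 191.8661

L=191.866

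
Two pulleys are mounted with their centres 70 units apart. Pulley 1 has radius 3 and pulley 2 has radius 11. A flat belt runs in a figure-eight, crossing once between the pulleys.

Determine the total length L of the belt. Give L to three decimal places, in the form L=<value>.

crossed belt: β = asin((r1+r2)/C) = asin(14/70) = 11.5370°
wrap1 = wrap2 = π + 2β = 203.0739°
tangent length = C·cosβ = 68.5857
L = (r1+r2)·wrap + 2·C·cosβ = 14·3.5443 + 2·68.5857 = 186.7917

L=186.792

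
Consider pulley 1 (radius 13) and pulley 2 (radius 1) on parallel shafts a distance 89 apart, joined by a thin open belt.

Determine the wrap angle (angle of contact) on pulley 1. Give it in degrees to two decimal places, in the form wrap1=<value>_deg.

wrap1=195.50_deg

open belt: β = asin((r2−r1)/C) = asin(-12/89) = -7.7489°
wrap1 = π − 2β = 195.4977°
wrap2 = π + 2β = 164.5023°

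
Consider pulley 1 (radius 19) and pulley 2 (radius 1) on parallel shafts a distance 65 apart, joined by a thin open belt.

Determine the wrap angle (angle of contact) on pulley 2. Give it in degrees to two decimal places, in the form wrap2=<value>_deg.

open belt: β = asin((r2−r1)/C) = asin(-18/65) = -16.0766°
wrap1 = π − 2β = 212.1533°
wrap2 = π + 2β = 147.8467°

wrap2=147.85_deg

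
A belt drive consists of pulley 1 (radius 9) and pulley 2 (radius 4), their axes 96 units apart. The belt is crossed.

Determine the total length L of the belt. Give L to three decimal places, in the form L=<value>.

crossed belt: β = asin((r1+r2)/C) = asin(13/96) = 7.7827°
wrap1 = wrap2 = π + 2β = 195.5654°
tangent length = C·cosβ = 95.1157
L = (r1+r2)·wrap + 2·C·cosβ = 13·3.4133 + 2·95.1157 = 234.6038

L=234.604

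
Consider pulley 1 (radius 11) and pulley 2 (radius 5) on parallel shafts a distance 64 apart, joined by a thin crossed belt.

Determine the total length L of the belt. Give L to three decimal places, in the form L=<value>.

L=182.287

crossed belt: β = asin((r1+r2)/C) = asin(16/64) = 14.4775°
wrap1 = wrap2 = π + 2β = 208.9550°
tangent length = C·cosβ = 61.9677
L = (r1+r2)·wrap + 2·C·cosβ = 16·3.6470 + 2·61.9677 = 182.2867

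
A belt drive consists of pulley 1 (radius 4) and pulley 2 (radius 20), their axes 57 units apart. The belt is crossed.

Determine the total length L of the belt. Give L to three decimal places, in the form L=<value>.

L=199.661

crossed belt: β = asin((r1+r2)/C) = asin(24/57) = 24.9011°
wrap1 = wrap2 = π + 2β = 229.8021°
tangent length = C·cosβ = 51.7011
L = (r1+r2)·wrap + 2·C·cosβ = 24·4.0108 + 2·51.7011 = 199.6614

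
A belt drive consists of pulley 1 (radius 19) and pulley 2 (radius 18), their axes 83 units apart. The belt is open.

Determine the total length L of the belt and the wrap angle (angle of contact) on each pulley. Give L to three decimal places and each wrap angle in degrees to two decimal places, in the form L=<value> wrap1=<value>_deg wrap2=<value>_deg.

L=282.251 wrap1=181.38_deg wrap2=178.62_deg

open belt: β = asin((r2−r1)/C) = asin(-1/83) = -0.6903°
wrap1 = π − 2β = 181.3807°
wrap2 = π + 2β = 178.6193°
tangent length = C·cosβ = 82.9940
L = r1·wrap1 + r2·wrap2 + 2·C·cosβ = 19·3.1657 + 18·3.1175 + 2·82.9940 = 282.2510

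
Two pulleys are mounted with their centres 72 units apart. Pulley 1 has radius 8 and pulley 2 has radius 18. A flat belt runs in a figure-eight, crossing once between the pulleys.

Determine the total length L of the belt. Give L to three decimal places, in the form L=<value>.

crossed belt: β = asin((r1+r2)/C) = asin(26/72) = 21.1684°
wrap1 = wrap2 = π + 2β = 222.3369°
tangent length = C·cosβ = 67.1416
L = (r1+r2)·wrap + 2·C·cosβ = 26·3.8805 + 2·67.1416 = 235.1766

L=235.177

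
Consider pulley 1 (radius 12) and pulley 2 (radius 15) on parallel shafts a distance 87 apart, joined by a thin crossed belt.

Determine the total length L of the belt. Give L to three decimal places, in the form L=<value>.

crossed belt: β = asin((r1+r2)/C) = asin(27/87) = 18.0800°
wrap1 = wrap2 = π + 2β = 216.1600°
tangent length = C·cosβ = 82.7043
L = (r1+r2)·wrap + 2·C·cosβ = 27·3.7727 + 2·82.7043 = 267.2716

L=267.272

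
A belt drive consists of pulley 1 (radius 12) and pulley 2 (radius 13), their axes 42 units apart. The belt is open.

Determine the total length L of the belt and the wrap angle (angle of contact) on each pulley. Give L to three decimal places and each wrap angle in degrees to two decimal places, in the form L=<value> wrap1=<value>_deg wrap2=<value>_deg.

L=162.564 wrap1=177.27_deg wrap2=182.73_deg

open belt: β = asin((r2−r1)/C) = asin(1/42) = 1.3643°
wrap1 = π − 2β = 177.2714°
wrap2 = π + 2β = 182.7286°
tangent length = C·cosβ = 41.9881
L = r1·wrap1 + r2·wrap2 + 2·C·cosβ = 12·3.0940 + 13·3.1892 + 2·41.9881 = 162.5636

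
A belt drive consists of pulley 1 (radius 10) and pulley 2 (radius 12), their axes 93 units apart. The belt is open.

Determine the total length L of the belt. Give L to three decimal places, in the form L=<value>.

open belt: β = asin((r2−r1)/C) = asin(2/93) = 1.2323°
wrap1 = π − 2β = 177.5355°
wrap2 = π + 2β = 182.4645°
tangent length = C·cosβ = 92.9785
L = r1·wrap1 + r2·wrap2 + 2·C·cosβ = 10·3.0986 + 12·3.1846 + 2·92.9785 = 255.1581

L=255.158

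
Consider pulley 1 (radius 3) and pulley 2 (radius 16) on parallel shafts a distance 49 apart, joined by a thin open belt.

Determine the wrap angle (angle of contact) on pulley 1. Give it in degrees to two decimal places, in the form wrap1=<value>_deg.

open belt: β = asin((r2−r1)/C) = asin(13/49) = 15.3851°
wrap1 = π − 2β = 149.2297°
wrap2 = π + 2β = 210.7703°

wrap1=149.23_deg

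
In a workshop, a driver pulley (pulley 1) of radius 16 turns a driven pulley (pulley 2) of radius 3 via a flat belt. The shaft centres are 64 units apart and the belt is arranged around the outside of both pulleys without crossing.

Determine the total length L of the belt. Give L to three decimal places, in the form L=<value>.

open belt: β = asin((r2−r1)/C) = asin(-13/64) = -11.7198°
wrap1 = π − 2β = 203.4395°
wrap2 = π + 2β = 156.5605°
tangent length = C·cosβ = 62.6658
L = r1·wrap1 + r2·wrap2 + 2·C·cosβ = 16·3.5507 + 3·2.7325 + 2·62.6658 = 190.3401

L=190.340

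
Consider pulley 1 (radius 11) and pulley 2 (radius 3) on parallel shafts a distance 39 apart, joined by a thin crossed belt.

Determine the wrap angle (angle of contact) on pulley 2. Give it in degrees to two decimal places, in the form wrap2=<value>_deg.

crossed belt: β = asin((r1+r2)/C) = asin(14/39) = 21.0372°
wrap1 = wrap2 = π + 2β = 222.0744°

wrap2=222.07_deg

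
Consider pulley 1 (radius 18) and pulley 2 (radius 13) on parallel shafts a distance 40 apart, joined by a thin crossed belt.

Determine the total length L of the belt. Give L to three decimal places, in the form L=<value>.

crossed belt: β = asin((r1+r2)/C) = asin(31/40) = 50.8050°
wrap1 = wrap2 = π + 2β = 281.6101°
tangent length = C·cosβ = 25.2784
L = (r1+r2)·wrap + 2·C·cosβ = 31·4.9150 + 2·25.2784 = 202.9226

L=202.923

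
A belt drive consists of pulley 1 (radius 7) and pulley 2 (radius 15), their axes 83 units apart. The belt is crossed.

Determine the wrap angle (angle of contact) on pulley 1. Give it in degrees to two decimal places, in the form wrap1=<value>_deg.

wrap1=210.74_deg

crossed belt: β = asin((r1+r2)/C) = asin(22/83) = 15.3705°
wrap1 = wrap2 = π + 2β = 210.7411°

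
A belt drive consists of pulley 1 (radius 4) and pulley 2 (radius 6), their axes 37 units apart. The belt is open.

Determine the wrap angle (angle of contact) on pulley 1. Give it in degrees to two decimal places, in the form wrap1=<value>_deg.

wrap1=173.80_deg

open belt: β = asin((r2−r1)/C) = asin(2/37) = 3.0986°
wrap1 = π − 2β = 173.8028°
wrap2 = π + 2β = 186.1972°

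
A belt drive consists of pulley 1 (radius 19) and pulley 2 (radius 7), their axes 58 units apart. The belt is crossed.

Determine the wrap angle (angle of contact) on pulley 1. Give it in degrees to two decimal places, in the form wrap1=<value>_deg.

wrap1=233.27_deg

crossed belt: β = asin((r1+r2)/C) = asin(26/58) = 26.6331°
wrap1 = wrap2 = π + 2β = 233.2662°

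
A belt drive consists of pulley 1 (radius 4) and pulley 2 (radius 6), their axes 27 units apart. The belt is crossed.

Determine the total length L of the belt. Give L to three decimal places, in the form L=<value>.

crossed belt: β = asin((r1+r2)/C) = asin(10/27) = 21.7385°
wrap1 = wrap2 = π + 2β = 223.4769°
tangent length = C·cosβ = 25.0799
L = (r1+r2)·wrap + 2·C·cosβ = 10·3.9004 + 2·25.0799 = 89.1638

L=89.164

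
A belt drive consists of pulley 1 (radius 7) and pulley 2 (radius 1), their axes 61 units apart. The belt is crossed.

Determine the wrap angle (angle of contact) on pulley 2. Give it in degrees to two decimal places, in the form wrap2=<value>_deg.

wrap2=195.07_deg

crossed belt: β = asin((r1+r2)/C) = asin(8/61) = 7.5359°
wrap1 = wrap2 = π + 2β = 195.0718°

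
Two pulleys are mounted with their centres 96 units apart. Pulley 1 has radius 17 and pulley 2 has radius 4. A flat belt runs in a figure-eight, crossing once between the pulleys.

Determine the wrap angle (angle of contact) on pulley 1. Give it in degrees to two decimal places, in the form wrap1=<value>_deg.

wrap1=205.27_deg

crossed belt: β = asin((r1+r2)/C) = asin(21/96) = 12.6356°
wrap1 = wrap2 = π + 2β = 205.2713°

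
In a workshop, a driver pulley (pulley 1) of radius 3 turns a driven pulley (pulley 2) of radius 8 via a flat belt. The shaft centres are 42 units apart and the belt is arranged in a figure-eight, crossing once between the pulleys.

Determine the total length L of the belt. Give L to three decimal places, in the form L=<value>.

crossed belt: β = asin((r1+r2)/C) = asin(11/42) = 15.1831°
wrap1 = wrap2 = π + 2β = 210.3662°
tangent length = C·cosβ = 40.5339
L = (r1+r2)·wrap + 2·C·cosβ = 11·3.6716 + 2·40.5339 = 121.4553

L=121.455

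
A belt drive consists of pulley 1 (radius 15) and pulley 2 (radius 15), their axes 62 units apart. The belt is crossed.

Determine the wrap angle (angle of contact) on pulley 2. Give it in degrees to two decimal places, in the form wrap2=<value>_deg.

wrap2=237.88_deg

crossed belt: β = asin((r1+r2)/C) = asin(30/62) = 28.9385°
wrap1 = wrap2 = π + 2β = 237.8771°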